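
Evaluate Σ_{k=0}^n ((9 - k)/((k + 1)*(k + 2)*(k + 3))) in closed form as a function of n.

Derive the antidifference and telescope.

r(k) = (k - 8)*(k + 1)/((k - 9)*(k + 4)) after simplifying.
So A=k + 1 and B=k + 4, with C=k - 9.
Key eq: (k + 1)·f(k+1) = (k + 3)·f(k) + (k - 9).
Bound: deg f ≤ 2.
Solving with deg f ≤ 2: f(k) = -k*(2*k + 7).
R(k) = B(k−1)·f(k)/C(k) = -k*(k + 3)*(2*k + 7)/(k - 9); s_k = R·t_k = k*(2*k + 7)/((k + 1)*(k + 2)).
Verify: (9 - k)/(k**3 + 6*k**2 + 11*k + 6) matches t_k.
Evaluate: s_(n+1) = (2*n**2 + 11*n + 9)/(n**2 + 5*n + 6); subtract s_(0) = 0 ⇒ S(n) = (2*n**2 + 11*n + 9)/(n**2 + 5*n + 6).

S(n) = (2*n**2 + 11*n + 9)/(n**2 + 5*n + 6)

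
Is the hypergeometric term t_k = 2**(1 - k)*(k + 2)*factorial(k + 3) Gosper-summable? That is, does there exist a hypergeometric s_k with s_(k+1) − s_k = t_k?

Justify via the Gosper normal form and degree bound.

Yes. s_k = 2**(2 - k)*factorial(k + 3).

r(k) = (k + 3)*(k + 4)/(2*(k + 2)) after simplifying.
Normal form (A,B,C) = (k/2 + 2, 1, k + 2).
Set up (k/2 + 2)·f(k+1) − (1)·f(k) − (k + 2) = 0.
Bound: deg f ≤ 0.
A polynomial solution: f(k) = 2.
Certificate R = B(k−1)f/C = 2/(k + 2) gives s_k = 2**(2 - k)*factorial(k + 3).
s_(k+1) − s_k = 2**(1 - k)*(k + 2)*factorial(k + 3) = t_k.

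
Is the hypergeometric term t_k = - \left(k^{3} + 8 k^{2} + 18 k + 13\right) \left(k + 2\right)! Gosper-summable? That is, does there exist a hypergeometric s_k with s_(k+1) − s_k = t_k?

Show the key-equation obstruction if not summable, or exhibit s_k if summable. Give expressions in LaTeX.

Yes. s_k = - \left(k^{2} + 4 k - 1\right) \left(k + 2\right)!.

t_(k+1)/t_k = (k**4 + 14*k**3 + 70*k**2 + 151*k + 120)/(k**3 + 8*k**2 + 18*k + 13).
A = k + 3, B = 1, C = k**3 + 8*k**2 + 18*k + 13.
Key eq: (k + 3)·f(k+1) = (1)·f(k) + (k**3 + 8*k**2 + 18*k + 13).
From deg A=1, deg B=0, deg C=3: d=2.
Match coefficients ⇒ f(k) = k**2 + 4*k - 1.
Get s_k = R·t_k = -(k**2 + 4*k - 1)*factorial(k + 2) with R(k) = B(k−1)f(k)/C(k) = (k**2 + 4*k - 1)/(k**3 + 8*k**2 + 18*k + 13).
Verify: -(k**3 + 8*k**2 + 18*k + 13)*factorial(k + 2) matches t_k.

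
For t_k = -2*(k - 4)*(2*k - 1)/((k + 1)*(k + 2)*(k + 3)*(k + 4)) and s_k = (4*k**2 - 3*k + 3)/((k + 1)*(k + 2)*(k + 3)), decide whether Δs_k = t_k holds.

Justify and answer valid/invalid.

valid; difference matches t_k

s_(k+1) = (-3*k + 4*(k + 1)**2)/((k + 2)*(k + 3)*(k + 4))
s_(k+1) − s_k = 2*(-2*k**2 + 9*k - 4)/(k**4 + 10*k**3 + 35*k**2 + 50*k + 24)
(s_(k+1) − s_k) − t_k = 0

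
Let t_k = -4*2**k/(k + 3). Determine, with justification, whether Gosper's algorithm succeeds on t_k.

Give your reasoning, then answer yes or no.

Compute t_(k+1)/t_k: get 2*(k + 3)/(k + 4).
Gosper form: A/B · C(k+1)/C(k) with A=2*k + 6, B=k + 4, C=1.
Solve (2*k + 6)·f(k+1) − (k + 3)·f(k) = 1.
Degrees (1,1,0) ⇒ d ≤ -1.
Negative degree bound (-1): no f exists, t_k not Gosper-summable.

No — negative degree bound, so no certificate f.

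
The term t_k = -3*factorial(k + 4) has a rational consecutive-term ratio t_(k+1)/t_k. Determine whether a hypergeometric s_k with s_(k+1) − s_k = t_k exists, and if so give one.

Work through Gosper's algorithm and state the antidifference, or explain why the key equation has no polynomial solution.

no hypergeometric antidifference exists

The ratio is k + 5.
Take A(k)=k + 5, B(k)=1, C(k)=1.
Key eq: (k + 5)·f(k+1) = (1)·f(k) + (1).
Degrees (1,0,0) ⇒ d ≤ -1.
Bound -1 < 0, so the key equation has no polynomial solution.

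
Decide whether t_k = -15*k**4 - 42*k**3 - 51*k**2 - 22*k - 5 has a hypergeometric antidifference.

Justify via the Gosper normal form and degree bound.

t_(k+1)/t_k = (15*k**4 + 102*k**3 + 267*k**2 + 310*k + 135)/(15*k**4 + 42*k**3 + 51*k**2 + 22*k + 5).
Gosper form: A/B · C(k+1)/C(k) with A=1, B=1, C=k**4 + 14*k**3/5 + 17*k**2/5 + 22*k/15 + 1/3.
Solve (1)·f(k+1) − (1)·f(k) = k**4 + 14*k**3/5 + 17*k**2/5 + 22*k/15 + 1/3.
Bound: deg f ≤ 5.
Solve for f: f(k) = k*(k**2 + 2*k + 2)*(3*k**2 - 3*k + 1)/15 (degree 5 ≤ 5).
R(k) = B(k−1)·f(k)/C(k) = k*(k**2 + 2*k + 2)*(3*k**2 - 3*k + 1)/(15*k**4 + 42*k**3 + 51*k**2 + 22*k + 5); s_k = R·t_k = k*(-3*k**4 - 3*k**3 - k**2 + 4*k - 2).
Verify: -15*k**4 - 42*k**3 - 51*k**2 - 22*k - 5 matches t_k.

Yes. s_k = k*(-3*k**4 - 3*k**3 - k**2 + 4*k - 2).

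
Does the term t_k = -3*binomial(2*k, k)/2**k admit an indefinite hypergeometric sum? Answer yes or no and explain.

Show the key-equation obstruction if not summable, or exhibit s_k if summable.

No. Not Gosper-summable.

Compute t_(k+1)/t_k: get (2*k + 1)/(k + 1).
Factor: A=2*k + 1; B=k + 1; C=1.
Key eq: (2*k + 1)·f(k+1) = (k)·f(k) + (1).
Degrees (1,1,0) ⇒ d ≤ -1.
Negative degree bound (-1): no f exists, t_k not Gosper-summable.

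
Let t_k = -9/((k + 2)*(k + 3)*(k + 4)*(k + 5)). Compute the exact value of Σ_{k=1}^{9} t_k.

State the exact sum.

Compute t_(k+1)/t_k: get (k + 2)/(k + 6).
Take A(k)=k + 2, B(k)=k + 6, C(k)=1.
Key eq: (k + 2)·f(k+1) = (k + 5)·f(k) + (1).
d = 3 from the (1,1,0) case.
Match coefficients ⇒ f(k) = k*(k**2 + 9*k + 26)/72.
Get s_k = R·t_k = k*(-k**2 - 9*k - 26)/(8*(k + 2)*(k + 3)*(k + 4)) with R(k) = B(k−1)f(k)/C(k) = k*(k + 5)*(k**2 + 9*k + 26)/72.
Verify: -9/(k**4 + 14*k**3 + 71*k**2 + 154*k + 120) matches t_k.
Σ_(k=1)^(9) t_k = s_(10) − s_(1) = -45/364 − (-3/40) = -177/3640.

Σ = -177/3640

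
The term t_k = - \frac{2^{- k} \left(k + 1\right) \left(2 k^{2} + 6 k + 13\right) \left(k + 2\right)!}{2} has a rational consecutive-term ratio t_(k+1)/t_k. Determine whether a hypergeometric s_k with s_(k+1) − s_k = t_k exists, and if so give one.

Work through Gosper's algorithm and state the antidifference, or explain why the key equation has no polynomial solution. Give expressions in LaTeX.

Step 1: r(k) = (k + 2)*(k + 3)*(6*k + 2*(k + 1)**2 + 19)/(2*(k + 1)*(2*k**2 + 6*k + 13)).
Factor: A=k/2 + 3/2; B=1; C=k**3 + 4*k**2 + 19*k/2 + 13/2.
Solve (k/2 + 3/2)·f(k+1) − (1)·f(k) = k**3 + 4*k**2 + 19*k/2 + 13/2.
From deg A=1, deg B=0, deg C=3: d=2.
Solve for f: f(k) = 2*k**2 + 2*k + 1 (degree 2 ≤ 2).
R(k) = B(k−1)·f(k)/C(k) = 2*(2*k**2 + 2*k + 1)/((k + 1)*(2*k**2 + 6*k + 13)); s_k = R·t_k = -(2*k**2 + 2*k + 1)*factorial(k + 2)/2**k.
Δs = -(k + 1)*(2*k**2 + 6*k + 13)*factorial(k + 2)/(2*2**k), as required.

s_k = - 2^{- k} \left(2 k^{2} + 2 k + 1\right) \left(k + 2\right)!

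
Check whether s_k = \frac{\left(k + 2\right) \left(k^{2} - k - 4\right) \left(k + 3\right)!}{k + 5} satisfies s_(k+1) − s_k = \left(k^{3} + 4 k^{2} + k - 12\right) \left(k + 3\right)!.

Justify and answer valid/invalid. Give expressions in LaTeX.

Invalid: residual - \frac{3 \left(k^{4} + 9 k^{3} + 20 k^{2} - 6 k - 56\right) \left(k + 3\right)!}{\left(k + 5\right) \left(k + 6\right)} ≠ 0.

s_(k+1) = (k + 3)*(k**2 + k - 4)*factorial(k + 4)/(k + 6)
s_(k+1) − s_k = (k**5 + 12*k**4 + 48*k**3 + 59*k**2 - 84*k - 192)*factorial(k + 3)/((k + 5)*(k + 6))
(s_(k+1) − s_k) − t_k = -3*(k**4 + 9*k**3 + 20*k**2 - 6*k - 56)*factorial(k + 3)/((k + 5)*(k + 6))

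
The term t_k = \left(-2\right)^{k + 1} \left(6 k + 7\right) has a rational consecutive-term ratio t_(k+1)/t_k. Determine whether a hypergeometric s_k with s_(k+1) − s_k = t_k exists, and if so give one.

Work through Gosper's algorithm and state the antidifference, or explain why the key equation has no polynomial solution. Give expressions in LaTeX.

Compute t_(k+1)/t_k: get 2*(-6*k - 13)/(6*k + 7).
Gosper form: A/B · C(k+1)/C(k) with A=-2, B=1, C=k + 7/6.
Set up (-2)·f(k+1) − (1)·f(k) − (k + 7/6) = 0.
Bound: deg f ≤ 1.
Solve for f: f(k) = -(2*k + 1)/6 (degree 1 ≤ 1).
R(k) = B(k−1)·f(k)/C(k) = -(2*k + 1)/(6*k + 7); s_k = R·t_k = 2*(-2)**k*(2*k + 1).
Verify: (-2)**(k + 1)*(6*k + 7) matches t_k.

s_k = 2 \left(-2\right)^{k} \left(2 k + 1\right)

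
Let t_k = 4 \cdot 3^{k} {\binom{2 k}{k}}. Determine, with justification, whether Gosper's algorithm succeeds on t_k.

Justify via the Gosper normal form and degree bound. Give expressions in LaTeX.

No; the degree bound rules out any f.

The ratio is 6*(2*k + 1)/(k + 1).
Gosper form: A/B · C(k+1)/C(k) with A=12*k + 6, B=k + 1, C=1.
Key eq: (12*k + 6)·f(k+1) = (k)·f(k) + (1).
Degrees (1,1,0) ⇒ d ≤ -1.
Negative degree bound (-1): no f exists, t_k not Gosper-summable.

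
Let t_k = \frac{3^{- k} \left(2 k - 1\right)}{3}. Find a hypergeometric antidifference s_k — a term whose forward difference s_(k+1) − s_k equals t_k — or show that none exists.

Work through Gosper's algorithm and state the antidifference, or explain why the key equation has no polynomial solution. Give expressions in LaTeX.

s_k = - 3^{- k} k

Ratio r(k) = (2*k + 1)/(3*(2*k - 1)).
So A=1/3 and B=1, with C=k - 1/2.
Solve (1/3)·f(k+1) − (1)·f(k) = k - 1/2.
Degrees (0,0,1) ⇒ d ≤ 1.
Solving with deg f ≤ 1: f(k) = -3*k/2.
So s_k = (B(k−1)f/C)·t_k = (-3*k/(2*k - 1))·t_k = -k/3**k.
Verify: (2*k - 1)/(3*3**k) matches t_k.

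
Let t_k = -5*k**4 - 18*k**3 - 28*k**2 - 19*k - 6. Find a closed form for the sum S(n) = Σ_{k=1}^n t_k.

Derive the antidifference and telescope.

S(n) = n*(-n**4 - 7*n**3 - 20*n**2 - 28*n - 20)

Compute t_(k+1)/t_k: get (5*k**4 + 38*k**3 + 112*k**2 + 149*k + 76)/(5*k**4 + 18*k**3 + 28*k**2 + 19*k + 6).
A = 1, B = 1, C = k**4 + 18*k**3/5 + 28*k**2/5 + 19*k/5 + 6/5.
Set up (1)·f(k+1) − (1)·f(k) − (k**4 + 18*k**3/5 + 28*k**2/5 + 19*k/5 + 6/5) = 0.
From deg A=0, deg B=0, deg C=4: d=5.
Coefficient equations give f(k) = k*(k**4 + 2*k**3 + 2*k**2 + 1)/5.
R(k) = B(k−1)·f(k)/C(k) = k*(k**4 + 2*k**3 + 2*k**2 + 1)/(5*k**4 + 18*k**3 + 28*k**2 + 19*k + 6); s_k = R·t_k = -k**5 - 2*k**4 - 2*k**3 - k.
Δs = -5*k**4 - 18*k**3 - 28*k**2 - 19*k - 6, as required.
Evaluate: s_(n+1) = -n**5 - 7*n**4 - 20*n**3 - 28*n**2 - 20*n - 6; subtract s_(1) = -6 ⇒ S(n) = n*(-n**4 - 7*n**3 - 20*n**2 - 28*n - 20).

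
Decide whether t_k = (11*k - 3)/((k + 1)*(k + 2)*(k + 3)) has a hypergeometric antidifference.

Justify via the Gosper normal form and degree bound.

Yes. s_k = k*(2*k - 5)/((k + 1)*(k + 2)).

Ratio r(k) = (k + 1)*(11*k + 8)/((k + 4)*(11*k - 3)).
Take A(k)=k + 1, B(k)=k + 4, C(k)=k - 3/11.
Key eq: (k + 1)·f(k+1) = (k + 3)·f(k) + (k - 3/11).
From deg A=1, deg B=1, deg C=1: d=2.
Solve for f: f(k) = k*(2*k - 5)/11 (degree 2 ≤ 2).
R(k) = B(k−1)·f(k)/C(k) = k*(k + 3)*(2*k - 5)/(11*k - 3); s_k = R·t_k = k*(2*k - 5)/((k + 1)*(k + 2)).
s_(k+1) − s_k = (11*k - 3)/(k**3 + 6*k**2 + 11*k + 6) = t_k.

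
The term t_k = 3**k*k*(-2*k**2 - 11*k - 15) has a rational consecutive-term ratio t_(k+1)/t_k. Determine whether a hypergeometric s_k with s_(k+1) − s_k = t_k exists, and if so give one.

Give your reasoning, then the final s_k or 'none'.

r(k) = 3*(2*k**3 + 17*k**2 + 43*k + 28)/(k*(2*k**2 + 11*k + 15)) after simplifying.
A = 3, B = 1, C = k**3 + 11*k**2/2 + 15*k/2.
Solve (3)·f(k+1) − (1)·f(k) = k**3 + 11*k**2/2 + 15*k/2.
From deg A=0, deg B=0, deg C=3: d=3.
Match coefficients ⇒ f(k) = (k**3 + k**2 - 3)/2.
R(k) = B(k−1)·f(k)/C(k) = (k**3 + k**2 - 3)/(k*(k + 3)*(2*k + 5)); s_k = R·t_k = 3**k*(-k**3 - k**2 + 3).
s_(k+1) − s_k = 3**k*k*(-2*k**2 - 11*k - 15) = t_k.

s_k = 3**k*(-k**3 - k**2 + 3)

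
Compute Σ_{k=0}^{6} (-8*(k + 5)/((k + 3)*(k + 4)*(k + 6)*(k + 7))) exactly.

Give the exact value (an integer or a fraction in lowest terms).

Σ = -112/585

The ratio is (k + 3)*(k + 6)**2/((k + 5)**2*(k + 8)).
Gosper form: A/B · C(k+1)/C(k) with A=k + 3, B=k + 8, C=k**2 + 10*k + 25.
Solve (k + 3)·f(k+1) − (k + 7)·f(k) = k**2 + 10*k + 25.
From deg A=1, deg B=1, deg C=2: d=4.
A polynomial solution: f(k) = k*(k + 4)*(k + 5)*(k + 9)/36.
Certificate R = B(k−1)f/C = k*(k + 4)*(k + 7)*(k + 9)/(36*(k + 5)) gives s_k = 2*k*(-k - 9)/(9*(k**2 + 9*k + 18)).
s_(k+1) − s_k = 8*(-k - 5)/(k**4 + 20*k**3 + 145*k**2 + 450*k + 504) = t_k.
Telescoping: Σ = s_(7) − s_(0) = -112/585 − (0) = -112/585.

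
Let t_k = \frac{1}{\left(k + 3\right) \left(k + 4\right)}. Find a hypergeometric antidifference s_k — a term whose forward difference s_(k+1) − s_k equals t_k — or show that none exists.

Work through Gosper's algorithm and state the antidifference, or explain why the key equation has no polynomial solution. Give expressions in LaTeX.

Ratio r(k) = (k + 3)/(k + 5).
Normal form (A,B,C) = (k + 3, k + 5, 1).
Solve (k + 3)·f(k+1) − (k + 4)·f(k) = 1.
Degrees (1,1,0) ⇒ d ≤ 1.
Solving with deg f ≤ 1: f(k) = k/3.
R(k) = B(k−1)·f(k)/C(k) = k*(k + 4)/3; s_k = R·t_k = k/(3*(k + 3)).
Δs = 1/(k**2 + 7*k + 12), as required.

s_k = \frac{k}{3 \left(k + 3\right)}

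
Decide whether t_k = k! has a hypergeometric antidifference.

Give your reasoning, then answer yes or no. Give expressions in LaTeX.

No — t_k has no hypergeometric antidifference.

Compute t_(k+1)/t_k: get k + 1.
Gosper form: A/B · C(k+1)/C(k) with A=k + 1, B=1, C=1.
Set up (k + 1)·f(k+1) − (1)·f(k) − (1) = 0.
From deg A=1, deg B=0, deg C=0: d=-1.
d = -1 < 0 ⇒ no nonzero polynomial f; not summable.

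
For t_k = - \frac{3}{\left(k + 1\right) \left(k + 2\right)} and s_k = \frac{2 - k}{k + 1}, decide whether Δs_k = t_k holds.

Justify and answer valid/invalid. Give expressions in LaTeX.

Valid — Δs_k = t_k.

s_(k+1) = (1 - k)/(k + 2)
s_(k+1) − s_k = -3/(k**2 + 3*k + 2)
(s_(k+1) − s_k) − t_k = 0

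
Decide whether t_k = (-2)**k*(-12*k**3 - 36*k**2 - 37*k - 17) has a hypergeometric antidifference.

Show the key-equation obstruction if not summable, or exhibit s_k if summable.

Yes. s_k = (-2)**k*(4*k**3 + 4*k**2 - k + 1).

r(k) = 2*(-12*k**3 - 72*k**2 - 145*k - 102)/(12*k**3 + 36*k**2 + 37*k + 17) after simplifying.
Factor: A=-2; B=1; C=k**3 + 3*k**2 + 37*k/12 + 17/12.
Need (-2)·f(k+1) − (1)·f(k) = k**3 + 3*k**2 + 37*k/12 + 17/12.
Bound: deg f ≤ 3.
A polynomial solution: f(k) = -(4*k**3 + 4*k**2 - k + 1)/12.
So s_k = (B(k−1)f/C)·t_k = (-(4*k**3 + 4*k**2 - k + 1)/(12*k**3 + 36*k**2 + 37*k + 17))·t_k = (-2)**k*(4*k**3 + 4*k**2 - k + 1).
Δs = (-2)**k*(-12*k**3 - 36*k**2 - 37*k - 17), as required.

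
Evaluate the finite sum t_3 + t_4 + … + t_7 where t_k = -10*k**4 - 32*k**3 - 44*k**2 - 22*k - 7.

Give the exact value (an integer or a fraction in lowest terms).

t_(k+1)/t_k = (10*k**4 + 72*k**3 + 200*k**2 + 246*k + 115)/(10*k**4 + 32*k**3 + 44*k**2 + 22*k + 7).
Normal form (A,B,C) = (1, 1, k**4 + 16*k**3/5 + 22*k**2/5 + 11*k/5 + 7/10).
Solve (1)·f(k+1) − (1)·f(k) = k**4 + 16*k**3/5 + 22*k**2/5 + 11*k/5 + 7/10.
d = 5 from the (0,0,4) case.
Coefficient equations give f(k) = k*(2*k**4 + 3*k**3 + 2*k**2 - 3*k + 3)/10.
Then R = B(k−1)f/C = k*(2*k**4 + 3*k**3 + 2*k**2 - 3*k + 3)/(10*k**4 + 32*k**3 + 44*k**2 + 22*k + 7), so s_k = R(k)·t_k = k*(-2*k**4 - 3*k**3 - 2*k**2 + 3*k - 3).
Check: Δs_k = -10*k**4 - 32*k**3 - 44*k**2 - 22*k - 7. ✓
Telescoping: Σ = s_(8) − s_(3) = -78680 − (-765) = -77915.

Σ = -77915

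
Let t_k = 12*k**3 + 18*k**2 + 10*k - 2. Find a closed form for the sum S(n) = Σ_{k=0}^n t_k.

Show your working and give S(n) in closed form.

Step 1: r(k) = (6*k**3 + 27*k**2 + 41*k + 19)/(6*k**3 + 9*k**2 + 5*k - 1).
Normal form (A,B,C) = (1, 1, k**3 + 3*k**2/2 + 5*k/6 - 1/6).
Need (1)·f(k+1) − (1)·f(k) = k**3 + 3*k**2/2 + 5*k/6 - 1/6.
d = 4 from the (0,0,3) case.
Coefficient equations give f(k) = k*(3*k**3 - k - 4)/12.
So s_k = (B(k−1)f/C)·t_k = (k*(3*k**3 - k - 4)/(2*(6*k**3 + 9*k**2 + 5*k - 1)))·t_k = k*(3*k**3 - k - 4).
Δs = 12*k**3 + 18*k**2 + 10*k - 2, as required.
Evaluate: s_(n+1) = 3*n**4 + 12*n**3 + 17*n**2 + 6*n - 2; subtract s_(0) = 0 ⇒ S(n) = 3*n**4 + 12*n**3 + 17*n**2 + 6*n - 2.

S(n) = 3*n**4 + 12*n**3 + 17*n**2 + 6*n - 2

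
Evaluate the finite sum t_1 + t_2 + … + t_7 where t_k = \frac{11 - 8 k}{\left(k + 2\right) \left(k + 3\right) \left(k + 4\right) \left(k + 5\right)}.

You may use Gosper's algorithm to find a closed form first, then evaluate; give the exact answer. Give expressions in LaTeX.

Σ = -7/264

Ratio r(k) = (k + 2)*(8*k - 3)/((k + 6)*(8*k - 11)).
Normal form (A,B,C) = (k + 2, k + 6, k - 11/8).
Key eq: (k + 2)·f(k+1) = (k + 5)·f(k) + (k - 11/8).
Degrees (1,1,1) ⇒ d ≤ 3.
Solving with deg f ≤ 3: f(k) = -k*(k**2 + 9*k + 122)/192.
R(k) = B(k−1)·f(k)/C(k) = -k*(k + 5)*(k**2 + 9*k + 122)/(24*(8*k - 11)); s_k = R·t_k = k*(k**2 + 9*k + 122)/(24*(k + 2)*(k + 3)*(k + 4)).
Check: Δs_k = (11 - 8*k)/(k**4 + 14*k**3 + 71*k**2 + 154*k + 120). ✓
Sum = s_(8) − s_(1); s_(8) = 43/660, s_(1) = 11/120 ⇒ -7/264.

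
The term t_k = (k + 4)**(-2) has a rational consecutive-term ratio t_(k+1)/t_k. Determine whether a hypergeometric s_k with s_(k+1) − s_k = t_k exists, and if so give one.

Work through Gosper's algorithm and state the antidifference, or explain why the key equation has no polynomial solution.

The ratio is (k + 4)**2/(k + 5)**2.
So A=k**2 + 8*k + 16 and B=k**2 + 10*k + 25, with C=1.
Key eq: (k**2 + 8*k + 16)·f(k+1) = (k**2 + 8*k + 16)·f(k) + (1).
deg f ≤ 0 (via 2,2,0).
Write f(k) = c0. Then LHS − RHS = -1, requiring -1 = 0: contradictory. No certificate.

none — t_k is not Gosper-summable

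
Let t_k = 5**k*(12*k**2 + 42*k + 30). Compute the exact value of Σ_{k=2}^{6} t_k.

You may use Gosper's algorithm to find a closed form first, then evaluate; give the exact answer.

t_(k+1)/t_k = 5*(2*k**2 + 11*k + 14)/(2*k**2 + 7*k + 5).
So A=5 and B=1, with C=k**2 + 7*k/2 + 5/2.
Set up (5)·f(k+1) − (1)·f(k) − (k**2 + 7*k/2 + 5/2) = 0.
Bound: deg f ≤ 2.
Coefficient equations give f(k) = k*(k + 1)/4.
Get s_k = R·t_k = 3*5**k*k*(k + 1) with R(k) = B(k−1)f(k)/C(k) = k/(2*(2*k + 5)).
s_(k+1) − s_k = 6*5**k*(k + 1)*(2*k + 5) = t_k.
Sum = s_(7) − s_(2); s_(7) = 13125000, s_(2) = 450 ⇒ 13124550.

Σ = 13124550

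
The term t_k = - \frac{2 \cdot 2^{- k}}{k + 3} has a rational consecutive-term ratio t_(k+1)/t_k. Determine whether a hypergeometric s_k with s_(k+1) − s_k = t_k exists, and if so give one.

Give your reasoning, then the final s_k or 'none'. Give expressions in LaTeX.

r(k) = (k + 3)/(2*(k + 4)) after simplifying.
Take A(k)=k/2 + 3/2, B(k)=k + 4, C(k)=1.
Need (k/2 + 3/2)·f(k+1) − (k + 3)·f(k) = 1.
deg f ≤ -1 (via 1,1,0).
deg f ≤ -1 is impossible — no certificate.

none (Gosper's algorithm certifies no s_k)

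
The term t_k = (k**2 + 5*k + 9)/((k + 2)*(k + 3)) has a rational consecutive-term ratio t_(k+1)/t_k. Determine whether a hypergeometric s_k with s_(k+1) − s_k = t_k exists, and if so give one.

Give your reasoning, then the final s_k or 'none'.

s_k = k*(2*k + 7)/(2*(k + 2))

Step 1: r(k) = (k + 2)*(5*k + (k + 1)**2 + 14)/((k + 4)*(k**2 + 5*k + 9)).
Gosper form: A/B · C(k+1)/C(k) with A=k + 2, B=k + 4, C=k**2 + 5*k + 9.
Solve (k + 2)·f(k+1) − (k + 3)·f(k) = k**2 + 5*k + 9.
Degrees (1,1,2) ⇒ d ≤ 2.
Solve for f: f(k) = k*(2*k + 7)/2 (degree 2 ≤ 2).
Certificate R = B(k−1)f/C = k*(k + 3)*(2*k + 7)/(2*(k**2 + 5*k + 9)) gives s_k = k*(2*k + 7)/(2*(k + 2)).
Verify: (k**2 + 5*k + 9)/(k**2 + 5*k + 6) matches t_k.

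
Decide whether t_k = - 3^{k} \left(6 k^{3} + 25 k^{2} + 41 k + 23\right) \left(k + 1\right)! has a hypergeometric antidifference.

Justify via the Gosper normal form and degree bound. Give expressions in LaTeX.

t_(k+1)/t_k = 3*(6*k**4 + 55*k**3 + 195*k**2 + 313*k + 190)/(6*k**3 + 25*k**2 + 41*k + 23).
Take A(k)=3*k + 6, B(k)=1, C(k)=k**3 + 25*k**2/6 + 41*k/6 + 23/6.
Key eq: (3*k + 6)·f(k+1) = (1)·f(k) + (k**3 + 25*k**2/6 + 41*k/6 + 23/6).
From deg A=1, deg B=0, deg C=3: d=2.
Match coefficients ⇒ f(k) = (2*k**2 + k + 1)/6.
Then R = B(k−1)f/C = (2*k**2 + k + 1)/(6*k**3 + 25*k**2 + 41*k + 23), so s_k = R(k)·t_k = -3**k*(2*k**2 + k + 1)*factorial(k + 1).
Verify: -3**k*(6*k**3 + 25*k**2 + 41*k + 23)*factorial(k + 1) matches t_k.

Yes. s_k = - 3^{k} \left(2 k^{2} + k + 1\right) \left(k + 1\right)!.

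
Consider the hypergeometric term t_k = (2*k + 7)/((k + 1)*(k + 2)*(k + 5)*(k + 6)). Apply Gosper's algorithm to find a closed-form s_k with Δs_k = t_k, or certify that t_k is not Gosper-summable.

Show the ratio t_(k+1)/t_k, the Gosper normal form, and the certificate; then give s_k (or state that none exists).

Ratio r(k) = (k + 1)*(k + 5)*(2*k + 9)/((k + 3)*(k + 7)*(2*k + 7)).
Take A(k)=k + 1, B(k)=k + 7, C(k)=k**3 + 21*k**2/2 + 73*k/2 + 42.
Solve (k + 1)·f(k+1) − (k + 6)·f(k) = k**3 + 21*k**2/2 + 73*k/2 + 42.
From deg A=1, deg B=1, deg C=3: d=5.
Coefficient equations give f(k) = k*(k + 2)*(k + 3)*(k + 4)*(k + 6)/10.
R(k) = B(k−1)·f(k)/C(k) = k*(k + 2)*(k + 6)**2/(5*(2*k + 7)); s_k = R·t_k = k*(k + 6)/(5*(k**2 + 6*k + 5)).
Verify: (2*k + 7)/(k**4 + 14*k**3 + 65*k**2 + 112*k + 60) matches t_k.

s_k = k*(k + 6)/(5*(k**2 + 6*k + 5))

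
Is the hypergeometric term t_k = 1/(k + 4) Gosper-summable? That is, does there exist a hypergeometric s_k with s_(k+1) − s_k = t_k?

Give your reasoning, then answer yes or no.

Step 1: r(k) = (k + 4)/(k + 5).
Normal form (A,B,C) = (k + 4, k + 5, 1).
Set up (k + 4)·f(k+1) − (k + 4)·f(k) − (1) = 0.
d = 0 from the (1,1,0) case.
Write f(k) = c0. Then LHS − RHS = -1, requiring -1 = 0: contradictory. No certificate.

No — key equation has no polynomial f.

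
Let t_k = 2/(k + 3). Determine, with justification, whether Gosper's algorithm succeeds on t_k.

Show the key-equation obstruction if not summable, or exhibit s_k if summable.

The ratio is (k + 3)/(k + 4).
Take A(k)=k + 3, B(k)=k + 4, C(k)=1.
Need (k + 3)·f(k+1) − (k + 3)·f(k) = 1.
From deg A=1, deg B=1, deg C=0: d=0.
Generic f = c0 gives residual -1; -1 = 0 cannot hold, so t_k is not Gosper-summable.

No — t_k has no hypergeometric antidifference.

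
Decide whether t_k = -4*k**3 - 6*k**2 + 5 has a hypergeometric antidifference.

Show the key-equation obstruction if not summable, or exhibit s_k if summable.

Yes. s_k = k*(-k**3 + 2*k + 4).

t_(k+1)/t_k = (4*(k + 1)**3 + 6*(k + 1)**2 - 5)/(4*k**3 + 6*k**2 - 5).
So A=1 and B=1, with C=k**3 + 3*k**2/2 - 5/4.
Need (1)·f(k+1) − (1)·f(k) = k**3 + 3*k**2/2 - 5/4.
deg f ≤ 4 (via 0,0,3).
Solving with deg f ≤ 4: f(k) = k*(k - 2)*(k**2 + 2*k + 2)/4.
Certificate R = B(k−1)f/C = k*(k - 2)*(k**2 + 2*k + 2)/(4*k**3 + 6*k**2 - 5) gives s_k = k*(-k**3 + 2*k + 4).
Check: Δs_k = -4*k**3 - 6*k**2 + 5. ✓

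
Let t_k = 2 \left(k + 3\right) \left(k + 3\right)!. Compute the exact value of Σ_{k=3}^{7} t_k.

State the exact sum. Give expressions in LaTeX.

Step 1: r(k) = (k + 4)**2/(k + 3).
Normal form (A,B,C) = (k + 4, 1, k + 3).
f must satisfy (k + 4)·f(k+1) − (1)·f(k) = k + 3.
d = 0 from the (1,0,1) case.
Solve for f: f(k) = 1 (degree 0 ≤ 0).
Then R = B(k−1)f/C = 1/(k + 3), so s_k = R(k)·t_k = 2*factorial(k + 3).
Verify: 2*(k + 3)*factorial(k + 3) matches t_k.
Evaluate s at k=8 and k=3: 79833600 and 1440; difference 79832160.

Σ = 79832160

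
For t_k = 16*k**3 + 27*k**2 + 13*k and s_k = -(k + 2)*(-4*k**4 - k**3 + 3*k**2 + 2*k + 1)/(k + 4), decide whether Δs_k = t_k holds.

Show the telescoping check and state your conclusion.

s_(k+1) = (4*k**5 + 29*k**4 + 75*k**3 + 83*k**2 + 32*k - 3)/(k + 5)
s_(k+1) − s_k = (16*k**5 + 147*k**4 + 396*k**3 + 409*k**2 + 152*k - 2)/(k**2 + 9*k + 20)
(s_(k+1) − s_k) − t_k = 2*(-12*k**4 - 90*k**3 - 124*k**2 - 54*k - 1)/(k**2 + 9*k + 20)

Invalid: residual 2*(-12*k**4 - 90*k**3 - 124*k**2 - 54*k - 1)/(k**2 + 9*k + 20) ≠ 0.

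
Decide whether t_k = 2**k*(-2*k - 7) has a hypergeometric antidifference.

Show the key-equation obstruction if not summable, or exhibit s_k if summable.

Yes. s_k = 2**k*(-2*k - 3).

The ratio is 2*(2*k + 9)/(2*k + 7).
Normal form (A,B,C) = (2, 1, k + 7/2).
Set up (2)·f(k+1) − (1)·f(k) − (k + 7/2) = 0.
deg f ≤ 1 (via 0,0,1).
Match coefficients ⇒ f(k) = (2*k + 3)/2.
Certificate R = B(k−1)f/C = (2*k + 3)/(2*k + 7) gives s_k = 2**k*(-2*k - 3).
Verify: 2**k*(-2*k - 7) matches t_k.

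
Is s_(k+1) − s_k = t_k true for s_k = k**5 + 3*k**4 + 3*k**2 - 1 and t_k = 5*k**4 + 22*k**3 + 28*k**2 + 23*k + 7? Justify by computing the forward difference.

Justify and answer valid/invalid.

valid; difference matches t_k

s_(k+1) = (k + 1)**5 + 3*(k + 1)**4 + 3*(k + 1)**2 - 1
s_(k+1) − s_k = 5*k**4 + 22*k**3 + 28*k**2 + 23*k + 7
(s_(k+1) − s_k) − t_k = 0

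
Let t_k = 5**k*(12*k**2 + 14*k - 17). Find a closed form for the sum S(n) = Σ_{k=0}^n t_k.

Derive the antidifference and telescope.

Step 1: r(k) = 5*(12*k**2 + 38*k + 9)/(12*k**2 + 14*k - 17).
Gosper form: A/B · C(k+1)/C(k) with A=5, B=1, C=k**2 + 7*k/6 - 17/12.
Need (5)·f(k+1) − (1)·f(k) = k**2 + 7*k/6 - 17/12.
deg f ≤ 2 (via 0,0,2).
Solve for f: f(k) = (3*k**2 - 4*k - 3)/12 (degree 2 ≤ 2).
So s_k = (B(k−1)f/C)·t_k = ((3*k**2 - 4*k - 3)/(12*k**2 + 14*k - 17))·t_k = 5**k*(3*k**2 - 4*k - 3).
Check: Δs_k = 5**k*(12*k**2 + 14*k - 17). ✓
s_(n+1) = 5**(n + 1)*(3*n**2 + 2*n - 4) and s_(0) = -3, so S(n) = 15*5**n*n**2 + 10*5**n*n - 20*5**n + 3.

S(n) = 15*5**n*n**2 + 10*5**n*n - 20*5**n + 3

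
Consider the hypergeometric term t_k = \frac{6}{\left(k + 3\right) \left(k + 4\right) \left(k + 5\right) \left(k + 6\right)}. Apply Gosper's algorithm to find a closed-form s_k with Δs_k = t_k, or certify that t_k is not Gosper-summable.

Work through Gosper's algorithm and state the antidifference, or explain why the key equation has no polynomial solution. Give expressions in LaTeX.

r(k) = (k + 3)/(k + 7) after simplifying.
Factor: A=k + 3; B=k + 7; C=1.
Set up (k + 3)·f(k+1) − (k + 6)·f(k) − (1) = 0.
Degrees (1,1,0) ⇒ d ≤ 3.
Match coefficients ⇒ f(k) = k*(k**2 + 12*k + 47)/180.
Certificate R = B(k−1)f/C = k*(k + 6)*(k**2 + 12*k + 47)/180 gives s_k = k*(k**2 + 12*k + 47)/(30*(k + 3)*(k + 4)*(k + 5)).
Δs = 6/(k**4 + 18*k**3 + 119*k**2 + 342*k + 360), as required.

s_k = \frac{k \left(k^{2} + 12 k + 47\right)}{30 \left(k + 3\right) \left(k + 4\right) \left(k + 5\right)}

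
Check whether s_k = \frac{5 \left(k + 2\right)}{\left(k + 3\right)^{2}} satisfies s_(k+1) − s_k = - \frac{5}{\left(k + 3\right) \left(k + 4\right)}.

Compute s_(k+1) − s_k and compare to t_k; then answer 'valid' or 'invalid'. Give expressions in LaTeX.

Invalid: residual \frac{5 \left(2 k + 7\right)}{k^{4} + 14 k^{3} + 73 k^{2} + 168 k + 144} ≠ 0.

s_(k+1) = 5*(k + 3)/(k + 4)**2
s_(k+1) − s_k = 5*(-(k + 2)*(k + 4)**2 + (k + 3)**3)/((k + 3)**2*(k + 4)**2)
(s_(k+1) − s_k) − t_k = 5*(2*k + 7)/(k**4 + 14*k**3 + 73*k**2 + 168*k + 144)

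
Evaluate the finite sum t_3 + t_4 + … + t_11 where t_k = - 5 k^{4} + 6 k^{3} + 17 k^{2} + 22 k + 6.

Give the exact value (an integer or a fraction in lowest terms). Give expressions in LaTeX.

Σ = -163746

r(k) = (5*k**4 + 14*k**3 - 5*k**2 - 54*k - 46)/(5*k**4 - 6*k**3 - 17*k**2 - 22*k - 6) after simplifying.
Take A(k)=1, B(k)=1, C(k)=k**4 - 6*k**3/5 - 17*k**2/5 - 22*k/5 - 6/5.
Need (1)·f(k+1) − (1)·f(k) = k**4 - 6*k**3/5 - 17*k**2/5 - 22*k/5 - 6/5.
deg f ≤ 5 (via 0,0,4).
Coefficient equations give f(k) = k*(k**4 - 4*k**3 - k**2 - 4*k + 2)/5.
Certificate R = B(k−1)f/C = k*(k**4 - 4*k**3 - k**2 - 4*k + 2)/(5*k**4 - 6*k**3 - 17*k**2 - 22*k - 6) gives s_k = k*(-k**4 + 4*k**3 + k**2 + 4*k - 2).
Check: Δs_k = -5*k**4 + 6*k**3 + 17*k**2 + 22*k + 6. ✓
Telescoping: Σ = s_(12) − s_(3) = -163608 − (138) = -163746.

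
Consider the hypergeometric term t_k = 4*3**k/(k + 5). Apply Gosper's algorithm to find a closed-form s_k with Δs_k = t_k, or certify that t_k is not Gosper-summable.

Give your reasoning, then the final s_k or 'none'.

r(k) = 3*(k + 5)/(k + 6) after simplifying.
Normal form (A,B,C) = (3*k + 15, k + 6, 1).
Solve (3*k + 15)·f(k+1) − (k + 5)·f(k) = 1.
From deg A=1, deg B=1, deg C=0: d=-1.
d = -1 < 0 ⇒ no nonzero polynomial f; not summable.

none — t_k is not Gosper-summable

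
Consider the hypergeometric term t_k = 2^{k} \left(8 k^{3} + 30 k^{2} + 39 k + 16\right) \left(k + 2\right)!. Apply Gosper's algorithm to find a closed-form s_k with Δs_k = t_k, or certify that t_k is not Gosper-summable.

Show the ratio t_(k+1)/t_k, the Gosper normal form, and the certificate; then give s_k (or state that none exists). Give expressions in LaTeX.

s_k = 2^{k} \left(4 k^{2} - 3 k + 2\right) \left(k + 2\right)!

Ratio r(k) = 2*(8*k**4 + 78*k**3 + 285*k**2 + 462*k + 279)/(8*k**3 + 30*k**2 + 39*k + 16).
Factor: A=2*k + 6; B=1; C=k**3 + 15*k**2/4 + 39*k/8 + 2.
Key eq: (2*k + 6)·f(k+1) = (1)·f(k) + (k**3 + 15*k**2/4 + 39*k/8 + 2).
Bound: deg f ≤ 2.
Coefficient equations give f(k) = (4*k**2 - 3*k + 2)/8.
Certificate R = B(k−1)f/C = (4*k**2 - 3*k + 2)/(8*k**3 + 30*k**2 + 39*k + 16) gives s_k = 2**k*(4*k**2 - 3*k + 2)*factorial(k + 2).
Verify: 2**k*(8*k**3 + 30*k**2 + 39*k + 16)*factorial(k + 2) matches t_k.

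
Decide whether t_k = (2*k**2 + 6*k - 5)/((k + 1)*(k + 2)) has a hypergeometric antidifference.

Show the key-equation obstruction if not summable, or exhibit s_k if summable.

Step 1: r(k) = (k + 1)*(6*k + 2*(k + 1)**2 + 1)/((k + 3)*(2*k**2 + 6*k - 5)).
Take A(k)=k + 1, B(k)=k + 3, C(k)=k**2 + 3*k - 5/2.
Key eq: (k + 1)·f(k+1) = (k + 2)·f(k) + (k**2 + 3*k - 5/2).
From deg A=1, deg B=1, deg C=2: d=2.
Coefficient equations give f(k) = k*(2*k - 7)/2.
R(k) = B(k−1)·f(k)/C(k) = k*(k + 2)*(2*k - 7)/(2*k**2 + 6*k - 5); s_k = R·t_k = k*(2*k - 7)/(k + 1).
Check: Δs_k = (2*k**2 + 6*k - 5)/(k**2 + 3*k + 2). ✓

Yes. s_k = k*(2*k - 7)/(k + 1).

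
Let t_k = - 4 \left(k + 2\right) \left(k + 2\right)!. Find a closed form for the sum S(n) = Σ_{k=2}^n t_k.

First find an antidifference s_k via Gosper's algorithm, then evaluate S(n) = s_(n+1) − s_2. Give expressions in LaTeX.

Step 1: r(k) = (k + 3)**2/(k + 2).
Factor: A=k + 3; B=1; C=k + 2.
Set up (k + 3)·f(k+1) − (1)·f(k) − (k + 2) = 0.
d = 0 from the (1,0,1) case.
Solve for f: f(k) = 1 (degree 0 ≤ 0).
So s_k = (B(k−1)f/C)·t_k = (1/(k + 2))·t_k = -4*factorial(k + 2).
Check: Δs_k = -4*(k + 2)*factorial(k + 2). ✓
s_(n+1) = -4*factorial(n + 3) and s_(2) = -96, so S(n) = 96 - 4*factorial(n + 3).

S(n) = 96 - 4 \left(n + 3\right)!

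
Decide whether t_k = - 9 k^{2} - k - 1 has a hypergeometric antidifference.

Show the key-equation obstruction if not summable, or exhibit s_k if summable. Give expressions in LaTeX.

Yes. s_k = k \left(- 3 k^{2} + 4 k - 2\right).

t_(k+1)/t_k = (k + 9*(k + 1)**2 + 2)/(9*k**2 + k + 1).
So A=1 and B=1, with C=k**2 + k/9 + 1/9.
Set up (1)·f(k+1) − (1)·f(k) − (k**2 + k/9 + 1/9) = 0.
deg f ≤ 3 (via 0,0,2).
A polynomial solution: f(k) = k*(3*k**2 - 4*k + 2)/9.
R(k) = B(k−1)·f(k)/C(k) = k*(3*k**2 - 4*k + 2)/(9*k**2 + k + 1); s_k = R·t_k = k*(-3*k**2 + 4*k - 2).
Verify: -9*k**2 - k - 1 matches t_k.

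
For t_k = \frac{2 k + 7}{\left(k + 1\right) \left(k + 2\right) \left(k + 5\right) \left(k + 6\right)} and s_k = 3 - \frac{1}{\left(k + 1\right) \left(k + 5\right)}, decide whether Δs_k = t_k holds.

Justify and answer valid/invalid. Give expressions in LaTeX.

s_(k+1) = 3 - 1/((k + 2)*(k + 6))
s_(k+1) − s_k = (2*k + 7)/(k**4 + 14*k**3 + 65*k**2 + 112*k + 60)
(s_(k+1) − s_k) − t_k = 0

valid (s_(k+1) − s_k reduces to t_k)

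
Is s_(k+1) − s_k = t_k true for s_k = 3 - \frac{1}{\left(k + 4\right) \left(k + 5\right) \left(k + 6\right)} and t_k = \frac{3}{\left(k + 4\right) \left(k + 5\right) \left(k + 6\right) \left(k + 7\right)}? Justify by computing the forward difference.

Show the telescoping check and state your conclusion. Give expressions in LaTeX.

Valid — Δs_k = t_k.

s_(k+1) = 3 - 1/((k + 5)*(k + 6)*(k + 7))
s_(k+1) − s_k = 3/((k + 4)*(k + 5)*(k + 6)*(k + 7))
(s_(k+1) − s_k) − t_k = 0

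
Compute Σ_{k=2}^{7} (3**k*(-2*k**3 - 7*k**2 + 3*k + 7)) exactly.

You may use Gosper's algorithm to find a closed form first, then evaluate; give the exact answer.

Compute t_(k+1)/t_k: get 3*(2*k**3 + 13*k**2 + 17*k - 1)/(2*k**3 + 7*k**2 - 3*k - 7).
Factor: A=3; B=1; C=k**3 + 7*k**2/2 - 3*k/2 - 7/2.
Need (3)·f(k+1) − (1)·f(k) = k**3 + 7*k**2/2 - 3*k/2 - 7/2.
deg f ≤ 3 (via 0,0,3).
Match coefficients ⇒ f(k) = (k**3 - k**2 - 3*k + 1)/2.
Certificate R = B(k−1)f/C = (k**3 - k**2 - 3*k + 1)/(2*k**3 + 7*k**2 - 3*k - 7) gives s_k = 3**k*(-k**3 + k**2 + 3*k - 1).
s_(k+1) − s_k = 3**k*(-2*k**3 - 7*k**2 + 3*k + 7) = t_k.
Σ_(k=2)^(7) t_k = s_(8) − s_(2) = -2788425 − (9) = -2788434.

Σ = -2788434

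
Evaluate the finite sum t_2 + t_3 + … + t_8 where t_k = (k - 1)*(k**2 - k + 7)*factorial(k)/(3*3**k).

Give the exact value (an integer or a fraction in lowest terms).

Σ = 98506/81

r(k) = k*(k + 1)*(-k + (k + 1)**2 + 6)/(3*(k - 1)*(k**2 - k + 7)) after simplifying.
Take A(k)=k/3 + 1/3, B(k)=1, C(k)=k**3 - 2*k**2 + 8*k - 7.
Set up (k/3 + 1/3)·f(k+1) − (1)·f(k) − (k**3 - 2*k**2 + 8*k - 7) = 0.
d = 2 from the (1,0,3) case.
Match coefficients ⇒ f(k) = 3*(k**2 - 2*k + 3).
R(k) = B(k−1)·f(k)/C(k) = 3*(k**2 - 2*k + 3)/((k - 1)*(k**2 - k + 7)); s_k = R·t_k = (k**2 - 2*k + 3)*factorial(k)/3**k.
Check: Δs_k = (k - 1)*(k**2 - k + 7)*factorial(k)/(3*3**k). ✓
Σ_(k=2)^(8) t_k = s_(9) − s_(2) = 98560/81 − (2/3) = 98506/81.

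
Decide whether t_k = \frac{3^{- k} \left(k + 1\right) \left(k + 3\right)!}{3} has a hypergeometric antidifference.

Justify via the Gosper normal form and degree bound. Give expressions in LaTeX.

Ratio r(k) = (k + 2)*(k + 4)/(3*(k + 1)).
Gosper form: A/B · C(k+1)/C(k) with A=k/3 + 4/3, B=1, C=k + 1.
Need (k/3 + 4/3)·f(k+1) − (1)·f(k) = k + 1.
From deg A=1, deg B=0, deg C=1: d=0.
Solving with deg f ≤ 0: f(k) = 3.
Get s_k = R·t_k = factorial(k + 3)/3**k with R(k) = B(k−1)f(k)/C(k) = 3/(k + 1).
Δs = (k + 1)*factorial(k + 3)/(3*3**k), as required.

Yes. s_k = 3^{- k} \left(k + 3\right)!.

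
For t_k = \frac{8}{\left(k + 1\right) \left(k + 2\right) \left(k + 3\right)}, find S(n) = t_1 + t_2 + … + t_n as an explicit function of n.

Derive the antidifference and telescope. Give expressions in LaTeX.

Compute t_(k+1)/t_k: get (k + 1)/(k + 4).
Factor: A=k + 1; B=k + 4; C=1.
Need (k + 1)·f(k+1) − (k + 3)·f(k) = 1.
Bound: deg f ≤ 2.
Match coefficients ⇒ f(k) = k*(k + 3)/4.
R(k) = B(k−1)·f(k)/C(k) = k*(k + 3)**2/4; s_k = R·t_k = 2*k*(k + 3)/((k + 1)*(k + 2)).
s_(k+1) − s_k = 8/(k**3 + 6*k**2 + 11*k + 6) = t_k.
Evaluate: s_(n+1) = 2*(n**2 + 5*n + 4)/(n**2 + 5*n + 6); subtract s_(1) = 4/3 ⇒ S(n) = 2*n*(n + 5)/(3*(n**2 + 5*n + 6)).

S(n) = \frac{2 n \left(n + 5\right)}{3 \left(n^{2} + 5 n + 6\right)}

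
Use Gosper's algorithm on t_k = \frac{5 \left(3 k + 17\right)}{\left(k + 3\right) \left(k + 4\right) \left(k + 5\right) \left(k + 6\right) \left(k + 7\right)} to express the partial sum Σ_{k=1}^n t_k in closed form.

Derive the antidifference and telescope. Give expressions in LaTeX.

S(n) = \frac{n \left(n^{2} + 16 n + 83\right)}{28 \left(n^{3} + 16 n^{2} + 83 n + 140\right)}

Step 1: r(k) = (k + 3)*(3*k + 20)/((k + 8)*(3*k + 17)).
A = k + 3, B = k + 8, C = k + 17/3.
Solve (k + 3)·f(k+1) − (k + 7)·f(k) = k + 17/3.
Degrees (1,1,1) ⇒ d ≤ 4.
Coefficient equations give f(k) = k*(k + 5)*(k**2 + 13*k + 54)/216.
Certificate R = B(k−1)f/C = k*(k + 5)*(k + 7)*(k**2 + 13*k + 54)/(72*(3*k + 17)) gives s_k = 5*k*(k**2 + 13*k + 54)/(72*(k**3 + 13*k**2 + 54*k + 72)).
s_(k+1) − s_k = 5*(3*k + 17)/(k**5 + 25*k**4 + 245*k**3 + 1175*k**2 + 2754*k + 2520) = t_k.
Evaluate: s_(n+1) = 5*(n**3 + 16*n**2 + 83*n + 68)/(72*(n**3 + 16*n**2 + 83*n + 140)); subtract s_(1) = 17/504 ⇒ S(n) = n*(n**2 + 16*n + 83)/(28*(n**3 + 16*n**2 + 83*n + 140)).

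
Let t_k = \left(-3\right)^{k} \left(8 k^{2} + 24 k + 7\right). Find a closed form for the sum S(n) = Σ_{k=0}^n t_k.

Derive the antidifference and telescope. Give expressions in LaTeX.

S(n) = 6 \left(-3\right)^{n} n^{2} + 21 \left(-3\right)^{n} n + 9 \left(-3\right)^{n} - 2

The ratio is 3*(-8*k**2 - 40*k - 39)/(8*k**2 + 24*k + 7).
Factor: A=-3; B=1; C=k**2 + 3*k + 7/8.
Key eq: (-3)·f(k+1) = (1)·f(k) + (k**2 + 3*k + 7/8).
Degrees (0,0,2) ⇒ d ≤ 2.
Match coefficients ⇒ f(k) = -(k + 2)*(2*k - 1)/8.
Certificate R = B(k−1)f/C = -(k + 2)*(2*k - 1)/(8*k**2 + 24*k + 7) gives s_k = (-3)**k*(-2*k**2 - 3*k + 2).
s_(k+1) − s_k = (-3)**k*(8*k**2 + 24*k + 7) = t_k.
Telescope: S(n) = s_(n+1) − s_(0) = 3*(-3)**n*(2*n**2 + 7*n + 3) − (2) = 6*(-3)**n*n**2 + 21*(-3)**n*n + 9*(-3)**n - 2.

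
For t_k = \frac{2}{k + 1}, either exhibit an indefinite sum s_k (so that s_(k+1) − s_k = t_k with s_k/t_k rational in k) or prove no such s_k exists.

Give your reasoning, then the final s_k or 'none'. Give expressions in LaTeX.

not Gosper-summable; s_k does not exist

Ratio r(k) = (k + 1)/(k + 2).
Gosper form: A/B · C(k+1)/C(k) with A=k + 1, B=k + 2, C=1.
Key eq: (k + 1)·f(k+1) = (k + 1)·f(k) + (1).
Bound: deg f ≤ 0.
Put f(k) = c0: A·f(k+1) − B(k−1)·f(k) − C = -1; need -1 = 0 — inconsistent ⇒ no f, not summable.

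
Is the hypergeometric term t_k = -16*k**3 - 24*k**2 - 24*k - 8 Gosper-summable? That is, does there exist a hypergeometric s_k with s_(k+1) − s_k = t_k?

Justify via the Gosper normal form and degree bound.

Ratio r(k) = (2*k**3 + 9*k**2 + 15*k + 9)/(2*k**3 + 3*k**2 + 3*k + 1).
A = 1, B = 1, C = k**3 + 3*k**2/2 + 3*k/2 + 1/2.
Set up (1)·f(k+1) − (1)·f(k) − (k**3 + 3*k**2/2 + 3*k/2 + 1/2) = 0.
d = 4 from the (0,0,3) case.
Solve for f: f(k) = k**2*(k**2 + 1)/4 (degree 4 ≤ 4).
So s_k = (B(k−1)f/C)·t_k = (k**2*(k**2 + 1)/(2*(2*k + 1)*(k**2 + k + 1)))·t_k = 4*k**2*(-k**2 - 1).
s_(k+1) − s_k = -16*k**3 - 24*k**2 - 24*k - 8 = t_k.

Yes. s_k = 4*k**2*(-k**2 - 1).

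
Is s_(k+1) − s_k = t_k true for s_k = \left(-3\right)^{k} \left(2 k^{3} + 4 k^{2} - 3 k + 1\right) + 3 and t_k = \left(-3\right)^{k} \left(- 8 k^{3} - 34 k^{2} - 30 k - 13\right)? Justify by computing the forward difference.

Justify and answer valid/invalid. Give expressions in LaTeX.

s_(k+1) = 3*(-3)**k*(3*k - 2*(k + 1)**3 - 4*(k + 1)**2 + 2) + 3
s_(k+1) − s_k = (-3)**k*(-8*k**3 - 34*k**2 - 30*k - 13)
(s_(k+1) − s_k) − t_k = 0

Valid — Δs_k = t_k.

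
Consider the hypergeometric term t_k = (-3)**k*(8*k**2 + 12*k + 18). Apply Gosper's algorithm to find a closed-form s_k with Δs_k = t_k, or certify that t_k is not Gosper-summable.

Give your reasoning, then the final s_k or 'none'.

s_k = (-3)**k*(-2*k**2 - 3)

r(k) = 3*(-4*k**2 - 14*k - 19)/(4*k**2 + 6*k + 9) after simplifying.
A = -3, B = 1, C = k**2 + 3*k/2 + 9/4.
Need (-3)·f(k+1) − (1)·f(k) = k**2 + 3*k/2 + 9/4.
deg f ≤ 2 (via 0,0,2).
Solving with deg f ≤ 2: f(k) = -(2*k**2 + 3)/8.
So s_k = (B(k−1)f/C)·t_k = (-(2*k**2 + 3)/(2*(4*k**2 + 6*k + 9)))·t_k = (-3)**k*(-2*k**2 - 3).
s_(k+1) − s_k = (-3)**k*(8*k**2 + 12*k + 18) = t_k.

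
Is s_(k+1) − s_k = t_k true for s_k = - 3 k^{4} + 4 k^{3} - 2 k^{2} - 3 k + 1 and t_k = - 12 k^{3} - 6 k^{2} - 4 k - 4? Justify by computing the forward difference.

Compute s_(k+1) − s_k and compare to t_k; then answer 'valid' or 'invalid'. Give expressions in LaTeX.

valid (s_(k+1) − s_k reduces to t_k)

s_(k+1) = -3*k**4 - 8*k**3 - 8*k**2 - 7*k - 3
s_(k+1) − s_k = -12*k**3 - 6*k**2 - 4*k - 4
(s_(k+1) − s_k) − t_k = 0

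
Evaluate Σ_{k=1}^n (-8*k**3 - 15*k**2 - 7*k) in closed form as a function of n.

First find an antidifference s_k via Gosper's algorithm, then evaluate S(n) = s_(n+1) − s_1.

t_(k+1)/t_k = (8*k**2 + 31*k + 30)/(k*(8*k + 7)).
Normal form (A,B,C) = (1, 1, k**3 + 15*k**2/8 + 7*k/8).
Need (1)·f(k+1) − (1)·f(k) = k**3 + 15*k**2/8 + 7*k/8.
Bound: deg f ≤ 4.
Solve for f: f(k) = k*(k - 1)*(k + 1)*(2*k + 1)/8 (degree 4 ≤ 4).
So s_k = (B(k−1)f/C)·t_k = ((k - 1)*(2*k + 1)/(8*k + 7))·t_k = k*(-2*k**3 - k**2 + 2*k + 1).
Check: Δs_k = k*(-8*k**2 - 15*k - 7). ✓
Evaluate: s_(n+1) = n*(-2*n**3 - 9*n**2 - 13*n - 6); subtract s_(1) = 0 ⇒ S(n) = n*(-2*n**3 - 9*n**2 - 13*n - 6).

S(n) = n*(-2*n**3 - 9*n**2 - 13*n - 6)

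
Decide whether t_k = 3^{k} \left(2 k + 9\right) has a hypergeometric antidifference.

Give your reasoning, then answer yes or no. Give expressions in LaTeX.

Yes. s_k = 3^{k} \left(k + 3\right).

t_(k+1)/t_k = 3*(2*k + 11)/(2*k + 9).
Normal form (A,B,C) = (3, 1, k + 9/2).
Solve (3)·f(k+1) − (1)·f(k) = k + 9/2.
deg f ≤ 1 (via 0,0,1).
Solve for f: f(k) = (k + 3)/2 (degree 1 ≤ 1).
So s_k = (B(k−1)f/C)·t_k = ((k + 3)/(2*k + 9))·t_k = 3**k*(k + 3).
Verify: 3**k*(2*k + 9) matches t_k.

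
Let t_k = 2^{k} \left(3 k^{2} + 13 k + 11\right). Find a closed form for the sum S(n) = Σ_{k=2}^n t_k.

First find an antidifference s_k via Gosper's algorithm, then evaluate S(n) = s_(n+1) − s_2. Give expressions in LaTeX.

S(n) = 6 \cdot 2^{n} n^{2} + 14 \cdot 2^{n} n + 14 \cdot 2^{n} - 68

The ratio is 2*(3*k**2 + 19*k + 27)/(3*k**2 + 13*k + 11).
Gosper form: A/B · C(k+1)/C(k) with A=2, B=1, C=k**2 + 13*k/3 + 11/3.
Key eq: (2)·f(k+1) = (1)·f(k) + (k**2 + 13*k/3 + 11/3).
d = 2 from the (0,0,2) case.
Coefficient equations give f(k) = (3*k**2 + k + 3)/3.
R(k) = B(k−1)·f(k)/C(k) = (3*k**2 + k + 3)/(3*k**2 + 13*k + 11); s_k = R·t_k = 2**k*(3*k**2 + k + 3).
Δs = 2**k*(3*k**2 + 13*k + 11), as required.
Telescope: S(n) = s_(n+1) − s_(2) = 2**(n + 1)*(3*n**2 + 7*n + 7) − (68) = 6*2**n*n**2 + 14*2**n*n + 14*2**n - 68.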